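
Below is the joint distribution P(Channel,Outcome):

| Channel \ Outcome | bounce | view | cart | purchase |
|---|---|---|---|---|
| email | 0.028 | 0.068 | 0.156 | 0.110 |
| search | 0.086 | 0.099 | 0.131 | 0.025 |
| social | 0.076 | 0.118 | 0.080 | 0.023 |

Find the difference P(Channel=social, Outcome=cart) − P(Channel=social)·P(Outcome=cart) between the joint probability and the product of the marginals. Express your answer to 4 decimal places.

P(Channel=social) = 0.076 + 0.118 + 0.080 + 0.023 = 0.297.
P(Outcome=cart) = 0.156 + 0.131 + 0.080 = 0.367.
P(Channel=social, Outcome=cart) − P(Channel=social)P(Outcome=cart) = 0.080 − 0.297×0.367 = -0.0290.

-0.0290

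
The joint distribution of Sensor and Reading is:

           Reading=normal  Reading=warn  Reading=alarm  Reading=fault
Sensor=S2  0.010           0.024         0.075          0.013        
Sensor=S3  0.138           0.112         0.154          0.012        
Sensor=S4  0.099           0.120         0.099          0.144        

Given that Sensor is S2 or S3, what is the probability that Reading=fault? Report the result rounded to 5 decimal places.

0.04647

P(Sensor=S2) = 0.010 + 0.024 + 0.075 + 0.013 = 0.122.
P(Sensor=S3) = 0.138 + 0.112 + 0.154 + 0.012 = 0.416.
P(Sensor ∈ {S2, S3}) = 0.122 + 0.416 = 0.538; P(Reading=fault, Sensor ∈ {S2, S3}) = 0.013 + 0.012 = 0.025.
P(Reading=fault | Sensor ∈ {S2, S3}) = 0.025/0.538 = 0.04647.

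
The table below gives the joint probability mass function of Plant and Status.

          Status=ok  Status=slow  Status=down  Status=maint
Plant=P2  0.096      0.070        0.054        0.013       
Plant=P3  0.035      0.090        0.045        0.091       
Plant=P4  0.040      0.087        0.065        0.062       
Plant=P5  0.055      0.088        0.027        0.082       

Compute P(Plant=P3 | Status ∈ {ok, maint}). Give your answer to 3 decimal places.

P(Status=ok) = 0.096 + 0.035 + 0.040 + 0.055 = 0.226.
P(Status=maint) = 0.013 + 0.091 + 0.062 + 0.082 = 0.248.
P(Status ∈ {ok, maint}) = 0.226 + 0.248 = 0.474; P(Plant=P3, Status ∈ {ok, maint}) = 0.035 + 0.091 = 0.126.
P(Plant=P3 | Status ∈ {ok, maint}) = 0.126/0.474 = 0.266.

0.266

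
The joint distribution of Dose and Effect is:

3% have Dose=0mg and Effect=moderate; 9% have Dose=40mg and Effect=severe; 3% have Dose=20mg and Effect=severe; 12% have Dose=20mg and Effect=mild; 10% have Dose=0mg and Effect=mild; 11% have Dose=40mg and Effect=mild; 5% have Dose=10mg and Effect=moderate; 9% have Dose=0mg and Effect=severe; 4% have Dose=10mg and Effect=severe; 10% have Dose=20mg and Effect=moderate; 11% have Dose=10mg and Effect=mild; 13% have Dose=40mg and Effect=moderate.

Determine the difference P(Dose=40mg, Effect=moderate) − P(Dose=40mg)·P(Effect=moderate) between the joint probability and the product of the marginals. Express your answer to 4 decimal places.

0.0277

P(Dose=40mg) = 0.11 + 0.13 + 0.09 = 0.33.
P(Effect=moderate) = 0.03 + 0.05 + 0.10 + 0.13 = 0.31.
P(Dose=40mg, Effect=moderate) − P(Dose=40mg)P(Effect=moderate) = 0.13 − 0.33×0.31 = 0.0277.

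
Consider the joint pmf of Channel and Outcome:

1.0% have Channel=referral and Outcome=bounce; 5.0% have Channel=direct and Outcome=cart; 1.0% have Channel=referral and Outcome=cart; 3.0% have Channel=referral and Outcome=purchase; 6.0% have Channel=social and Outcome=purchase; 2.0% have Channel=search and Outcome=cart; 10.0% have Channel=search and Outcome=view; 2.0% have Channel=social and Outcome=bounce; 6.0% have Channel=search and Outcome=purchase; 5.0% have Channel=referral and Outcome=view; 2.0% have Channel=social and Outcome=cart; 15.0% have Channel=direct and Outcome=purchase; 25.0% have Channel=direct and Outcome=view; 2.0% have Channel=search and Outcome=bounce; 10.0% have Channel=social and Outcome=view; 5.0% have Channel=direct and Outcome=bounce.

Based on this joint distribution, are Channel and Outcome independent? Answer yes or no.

Every cell satisfies P(Channel,Outcome) = P(Channel)·P(Outcome). For instance P(Channel=referral) = 0.100, P(Outcome=cart) = 0.100, and 0.100×0.100 = 0.010 matches the joint entry. So Channel and Outcome are independent.

yes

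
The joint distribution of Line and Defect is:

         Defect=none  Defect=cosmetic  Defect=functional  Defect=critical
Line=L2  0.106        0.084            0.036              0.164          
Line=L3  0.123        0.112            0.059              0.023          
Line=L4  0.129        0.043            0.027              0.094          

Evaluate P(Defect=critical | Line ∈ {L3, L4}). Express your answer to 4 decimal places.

0.1918

P(Line=L3) = 0.123 + 0.112 + 0.059 + 0.023 = 0.317.
P(Line=L4) = 0.129 + 0.043 + 0.027 + 0.094 = 0.293.
P(Line ∈ {L3, L4}) = 0.317 + 0.293 = 0.610; P(Defect=critical, Line ∈ {L3, L4}) = 0.023 + 0.094 = 0.117.
P(Defect=critical | Line ∈ {L3, L4}) = 0.117/0.610 = 0.1918.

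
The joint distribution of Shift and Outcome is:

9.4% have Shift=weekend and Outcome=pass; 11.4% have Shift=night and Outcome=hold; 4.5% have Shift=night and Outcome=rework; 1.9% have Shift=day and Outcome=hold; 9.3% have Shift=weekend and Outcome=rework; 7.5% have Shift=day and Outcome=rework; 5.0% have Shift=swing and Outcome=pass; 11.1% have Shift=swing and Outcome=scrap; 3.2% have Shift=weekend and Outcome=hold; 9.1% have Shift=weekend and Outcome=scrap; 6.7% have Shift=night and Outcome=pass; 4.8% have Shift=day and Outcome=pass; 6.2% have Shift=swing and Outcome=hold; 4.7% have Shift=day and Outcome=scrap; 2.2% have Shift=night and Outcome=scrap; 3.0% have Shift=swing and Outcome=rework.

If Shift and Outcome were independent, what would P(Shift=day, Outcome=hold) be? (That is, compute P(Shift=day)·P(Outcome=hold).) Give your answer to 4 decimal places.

P(Shift=day) = 0.048 + 0.075 + 0.047 + 0.019 = 0.189.
P(Outcome=hold) = 0.019 + 0.062 + 0.114 + 0.032 = 0.227.
Product: 0.189 × 0.227 = 0.0429.

0.0429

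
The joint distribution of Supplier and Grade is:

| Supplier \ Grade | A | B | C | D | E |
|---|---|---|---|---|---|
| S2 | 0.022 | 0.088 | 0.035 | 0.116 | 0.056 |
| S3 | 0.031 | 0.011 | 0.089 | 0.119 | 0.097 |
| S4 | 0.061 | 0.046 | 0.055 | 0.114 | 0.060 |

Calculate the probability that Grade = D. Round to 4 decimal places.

P(Grade=D) = 0.116 + 0.119 + 0.114 = 0.349.

0.3490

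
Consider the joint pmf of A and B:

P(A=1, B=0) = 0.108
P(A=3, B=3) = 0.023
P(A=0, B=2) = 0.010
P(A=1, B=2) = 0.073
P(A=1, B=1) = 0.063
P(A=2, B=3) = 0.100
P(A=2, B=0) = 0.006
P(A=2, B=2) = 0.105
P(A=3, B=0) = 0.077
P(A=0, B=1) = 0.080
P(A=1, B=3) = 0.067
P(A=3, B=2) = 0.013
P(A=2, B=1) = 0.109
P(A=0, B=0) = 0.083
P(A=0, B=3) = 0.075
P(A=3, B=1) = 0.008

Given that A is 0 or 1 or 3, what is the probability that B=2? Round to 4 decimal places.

0.1412

P(A=0) = 0.083 + 0.080 + 0.010 + 0.075 = 0.248.
P(A=1) = 0.108 + 0.063 + 0.073 + 0.067 = 0.311.
P(A=3) = 0.077 + 0.008 + 0.013 + 0.023 = 0.121.
P(A ∈ {0, 1, 3}) = 0.248 + 0.311 + 0.121 = 0.680; P(B=2, A ∈ {0, 1, 3}) = 0.010 + 0.073 + 0.013 = 0.096.
P(B=2 | A ∈ {0, 1, 3}) = 0.096/0.680 = 0.1412.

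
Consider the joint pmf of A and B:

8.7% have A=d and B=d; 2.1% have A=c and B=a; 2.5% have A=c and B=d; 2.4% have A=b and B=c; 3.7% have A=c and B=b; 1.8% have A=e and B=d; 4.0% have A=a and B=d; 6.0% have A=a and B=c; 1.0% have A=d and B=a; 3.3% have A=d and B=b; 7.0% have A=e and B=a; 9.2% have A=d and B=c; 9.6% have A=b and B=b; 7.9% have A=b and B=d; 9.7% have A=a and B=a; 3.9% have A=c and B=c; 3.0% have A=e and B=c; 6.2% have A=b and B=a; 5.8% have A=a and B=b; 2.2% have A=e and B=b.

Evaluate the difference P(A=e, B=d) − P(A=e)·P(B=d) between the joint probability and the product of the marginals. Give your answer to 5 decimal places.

P(A=e) = 0.070 + 0.022 + 0.030 + 0.018 = 0.140.
P(B=d) = 0.040 + 0.079 + 0.025 + 0.087 + 0.018 = 0.249.
P(A=e, B=d) − P(A=e)P(B=d) = 0.018 − 0.140×0.249 = -0.01686.

-0.01686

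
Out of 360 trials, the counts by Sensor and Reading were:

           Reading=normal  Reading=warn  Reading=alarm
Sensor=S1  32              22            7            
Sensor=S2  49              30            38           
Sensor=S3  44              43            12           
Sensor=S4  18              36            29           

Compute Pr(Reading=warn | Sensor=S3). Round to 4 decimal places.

Total with Sensor=S3: 44 + 43 + 12 = 99.
P(Reading=warn | Sensor=S3) = 43/99 = 0.4343.

0.4343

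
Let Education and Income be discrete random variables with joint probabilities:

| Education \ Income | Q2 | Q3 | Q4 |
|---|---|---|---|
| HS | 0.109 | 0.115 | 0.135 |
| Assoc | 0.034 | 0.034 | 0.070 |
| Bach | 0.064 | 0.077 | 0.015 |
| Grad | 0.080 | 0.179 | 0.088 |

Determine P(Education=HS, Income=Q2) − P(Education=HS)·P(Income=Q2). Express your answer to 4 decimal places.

P(Education=HS) = 0.109 + 0.115 + 0.135 = 0.359.
P(Income=Q2) = 0.109 + 0.034 + 0.064 + 0.080 = 0.287.
P(Education=HS, Income=Q2) − P(Education=HS)P(Income=Q2) = 0.109 − 0.359×0.287 = 0.0060.

0.0060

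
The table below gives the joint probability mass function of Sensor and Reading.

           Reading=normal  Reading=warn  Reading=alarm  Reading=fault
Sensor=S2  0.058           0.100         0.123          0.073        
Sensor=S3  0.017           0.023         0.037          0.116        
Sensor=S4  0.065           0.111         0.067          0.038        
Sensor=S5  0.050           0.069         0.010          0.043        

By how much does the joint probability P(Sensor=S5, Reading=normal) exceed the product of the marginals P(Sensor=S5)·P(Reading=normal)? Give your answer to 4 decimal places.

P(Sensor=S5) = 0.050 + 0.069 + 0.010 + 0.043 = 0.172.
P(Reading=normal) = 0.058 + 0.017 + 0.065 + 0.050 = 0.190.
P(Sensor=S5, Reading=normal) − P(Sensor=S5)P(Reading=normal) = 0.050 − 0.172×0.190 = 0.0173.

0.0173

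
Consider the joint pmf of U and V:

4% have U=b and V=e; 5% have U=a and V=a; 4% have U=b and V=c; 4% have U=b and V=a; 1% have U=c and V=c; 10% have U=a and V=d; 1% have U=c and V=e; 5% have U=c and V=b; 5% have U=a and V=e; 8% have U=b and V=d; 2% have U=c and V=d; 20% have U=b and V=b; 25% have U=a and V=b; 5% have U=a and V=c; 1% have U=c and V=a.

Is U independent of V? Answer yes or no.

yes

Every cell satisfies P(U,V) = P(U)·P(V). For instance P(U=b) = 0.40, P(V=d) = 0.20, and 0.40×0.20 = 0.08 matches the joint entry. So U and V are independent.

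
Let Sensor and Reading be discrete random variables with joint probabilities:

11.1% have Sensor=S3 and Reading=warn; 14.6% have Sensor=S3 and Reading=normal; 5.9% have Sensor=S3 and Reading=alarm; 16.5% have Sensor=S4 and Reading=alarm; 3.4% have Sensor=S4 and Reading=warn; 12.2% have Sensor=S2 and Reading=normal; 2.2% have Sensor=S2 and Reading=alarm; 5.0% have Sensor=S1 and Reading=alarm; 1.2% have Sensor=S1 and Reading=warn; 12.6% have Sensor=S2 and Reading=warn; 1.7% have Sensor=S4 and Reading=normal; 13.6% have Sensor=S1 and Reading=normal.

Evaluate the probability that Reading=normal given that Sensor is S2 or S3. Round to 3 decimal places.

0.457

P(Sensor=S2) = 0.122 + 0.126 + 0.022 = 0.270.
P(Sensor=S3) = 0.146 + 0.111 + 0.059 = 0.316.
P(Sensor ∈ {S2, S3}) = 0.270 + 0.316 = 0.586; P(Reading=normal, Sensor ∈ {S2, S3}) = 0.122 + 0.146 = 0.268.
P(Reading=normal | Sensor ∈ {S2, S3}) = 0.268/0.586 = 0.457.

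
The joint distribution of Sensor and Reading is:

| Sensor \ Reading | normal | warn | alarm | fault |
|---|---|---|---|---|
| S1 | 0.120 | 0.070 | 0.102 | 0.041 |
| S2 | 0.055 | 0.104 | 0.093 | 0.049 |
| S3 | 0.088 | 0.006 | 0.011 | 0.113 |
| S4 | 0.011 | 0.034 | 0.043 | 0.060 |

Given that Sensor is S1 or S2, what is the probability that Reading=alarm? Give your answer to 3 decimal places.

0.308

P(Sensor=S1) = 0.120 + 0.070 + 0.102 + 0.041 = 0.333.
P(Sensor=S2) = 0.055 + 0.104 + 0.093 + 0.049 = 0.301.
P(Sensor ∈ {S1, S2}) = 0.333 + 0.301 = 0.634; P(Reading=alarm, Sensor ∈ {S1, S2}) = 0.102 + 0.093 = 0.195.
P(Reading=alarm | Sensor ∈ {S1, S2}) = 0.195/0.634 = 0.308.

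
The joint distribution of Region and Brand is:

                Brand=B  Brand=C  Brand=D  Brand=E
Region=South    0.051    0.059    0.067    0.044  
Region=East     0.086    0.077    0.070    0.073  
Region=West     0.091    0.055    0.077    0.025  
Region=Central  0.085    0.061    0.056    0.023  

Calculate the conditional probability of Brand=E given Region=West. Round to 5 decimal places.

P(Region=West) = 0.091 + 0.055 + 0.077 + 0.025 = 0.248.
P(Brand=E | Region=West) = 0.025/0.248 = 0.10081.

0.10081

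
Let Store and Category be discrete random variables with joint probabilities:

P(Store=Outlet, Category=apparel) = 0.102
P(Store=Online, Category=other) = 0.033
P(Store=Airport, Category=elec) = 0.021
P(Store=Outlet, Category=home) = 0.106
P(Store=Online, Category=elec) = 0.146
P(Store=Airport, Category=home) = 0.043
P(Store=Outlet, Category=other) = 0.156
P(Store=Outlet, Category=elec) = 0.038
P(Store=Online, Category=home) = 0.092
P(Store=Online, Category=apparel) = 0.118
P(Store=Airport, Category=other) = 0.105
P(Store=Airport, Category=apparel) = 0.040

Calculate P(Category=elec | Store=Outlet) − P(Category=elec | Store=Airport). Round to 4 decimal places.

-0.0060

P(Store=Outlet) = 0.102 + 0.038 + 0.106 + 0.156 = 0.402; P(Category=elec | Store=Outlet) = 0.038/0.402 = 0.09453.
P(Store=Airport) = 0.040 + 0.021 + 0.043 + 0.105 = 0.209; P(Category=elec | Store=Airport) = 0.021/0.209 = 0.10048.
Difference = -0.0060.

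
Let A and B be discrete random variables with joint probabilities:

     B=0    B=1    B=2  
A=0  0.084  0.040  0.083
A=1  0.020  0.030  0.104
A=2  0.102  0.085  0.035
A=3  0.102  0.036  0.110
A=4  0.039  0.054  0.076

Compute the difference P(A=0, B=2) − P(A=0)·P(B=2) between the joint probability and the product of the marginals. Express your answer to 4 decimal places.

-0.0015

P(A=0) = 0.084 + 0.040 + 0.083 = 0.207.
P(B=2) = 0.083 + 0.104 + 0.035 + 0.110 + 0.076 = 0.408.
P(A=0, B=2) − P(A=0)P(B=2) = 0.083 − 0.207×0.408 = -0.0015.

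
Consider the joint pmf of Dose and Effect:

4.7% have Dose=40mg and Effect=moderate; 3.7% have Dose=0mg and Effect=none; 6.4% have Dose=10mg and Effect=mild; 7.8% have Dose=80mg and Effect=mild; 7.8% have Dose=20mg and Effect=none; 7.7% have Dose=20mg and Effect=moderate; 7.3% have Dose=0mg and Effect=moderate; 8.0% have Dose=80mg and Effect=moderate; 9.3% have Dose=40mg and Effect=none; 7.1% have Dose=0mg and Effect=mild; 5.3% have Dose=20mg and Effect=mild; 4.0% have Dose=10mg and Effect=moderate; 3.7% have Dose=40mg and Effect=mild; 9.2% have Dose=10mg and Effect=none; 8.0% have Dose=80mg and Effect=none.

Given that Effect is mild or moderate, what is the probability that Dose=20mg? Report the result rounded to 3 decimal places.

P(Effect=mild) = 0.071 + 0.064 + 0.053 + 0.037 + 0.078 = 0.303.
P(Effect=moderate) = 0.073 + 0.040 + 0.077 + 0.047 + 0.080 = 0.317.
P(Effect ∈ {mild, moderate}) = 0.303 + 0.317 = 0.620; P(Dose=20mg, Effect ∈ {mild, moderate}) = 0.053 + 0.077 = 0.130.
P(Dose=20mg | Effect ∈ {mild, moderate}) = 0.130/0.620 = 0.210.

0.210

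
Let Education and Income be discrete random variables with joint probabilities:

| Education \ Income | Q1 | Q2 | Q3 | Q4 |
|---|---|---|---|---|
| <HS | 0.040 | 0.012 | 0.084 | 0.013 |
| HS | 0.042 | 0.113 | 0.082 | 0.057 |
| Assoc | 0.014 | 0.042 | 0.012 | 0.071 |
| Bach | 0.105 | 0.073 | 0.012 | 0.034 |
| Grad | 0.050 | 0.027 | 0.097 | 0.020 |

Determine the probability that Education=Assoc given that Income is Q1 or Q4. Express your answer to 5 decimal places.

0.19058

P(Income=Q1) = 0.040 + 0.042 + 0.014 + 0.105 + 0.050 = 0.251.
P(Income=Q4) = 0.013 + 0.057 + 0.071 + 0.034 + 0.020 = 0.195.
P(Income ∈ {Q1, Q4}) = 0.251 + 0.195 = 0.446; P(Education=Assoc, Income ∈ {Q1, Q4}) = 0.014 + 0.071 = 0.085.
P(Education=Assoc | Income ∈ {Q1, Q4}) = 0.085/0.446 = 0.19058.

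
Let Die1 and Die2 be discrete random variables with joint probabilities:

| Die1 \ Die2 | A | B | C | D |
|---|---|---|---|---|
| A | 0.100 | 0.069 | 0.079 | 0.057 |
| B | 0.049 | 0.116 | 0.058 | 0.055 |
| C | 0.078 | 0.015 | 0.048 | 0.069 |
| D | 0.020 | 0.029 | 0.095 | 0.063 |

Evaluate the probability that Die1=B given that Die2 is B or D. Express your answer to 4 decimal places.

0.3615

P(Die2=B) = 0.069 + 0.116 + 0.015 + 0.029 = 0.229.
P(Die2=D) = 0.057 + 0.055 + 0.069 + 0.063 = 0.244.
P(Die2 ∈ {B, D}) = 0.229 + 0.244 = 0.473; P(Die1=B, Die2 ∈ {B, D}) = 0.116 + 0.055 = 0.171.
P(Die1=B | Die2 ∈ {B, D}) = 0.171/0.473 = 0.3615.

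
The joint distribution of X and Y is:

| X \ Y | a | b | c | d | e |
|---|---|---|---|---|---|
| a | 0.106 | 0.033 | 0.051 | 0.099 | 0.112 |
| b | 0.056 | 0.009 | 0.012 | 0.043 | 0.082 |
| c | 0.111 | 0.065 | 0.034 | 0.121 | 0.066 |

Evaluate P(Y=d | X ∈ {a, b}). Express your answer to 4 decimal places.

0.2355

P(X=a) = 0.106 + 0.033 + 0.051 + 0.099 + 0.112 = 0.401.
P(X=b) = 0.056 + 0.009 + 0.012 + 0.043 + 0.082 = 0.202.
P(X ∈ {a, b}) = 0.401 + 0.202 = 0.603; P(Y=d, X ∈ {a, b}) = 0.099 + 0.043 = 0.142.
P(Y=d | X ∈ {a, b}) = 0.142/0.603 = 0.2355.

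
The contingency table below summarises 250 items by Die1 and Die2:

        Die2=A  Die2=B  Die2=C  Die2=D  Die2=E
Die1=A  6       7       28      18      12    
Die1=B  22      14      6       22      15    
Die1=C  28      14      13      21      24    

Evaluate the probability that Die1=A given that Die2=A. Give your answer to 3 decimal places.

Total with Die2=A: 6 + 22 + 28 = 56.
P(Die1=A | Die2=A) = 6/56 = 0.107.

0.107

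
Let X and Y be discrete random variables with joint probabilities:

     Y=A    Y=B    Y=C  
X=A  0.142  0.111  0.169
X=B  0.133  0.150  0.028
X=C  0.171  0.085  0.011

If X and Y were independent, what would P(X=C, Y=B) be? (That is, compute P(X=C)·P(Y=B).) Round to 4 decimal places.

0.0924

P(X=C) = 0.171 + 0.085 + 0.011 = 0.267.
P(Y=B) = 0.111 + 0.150 + 0.085 = 0.346.
Product: 0.267 × 0.346 = 0.0924.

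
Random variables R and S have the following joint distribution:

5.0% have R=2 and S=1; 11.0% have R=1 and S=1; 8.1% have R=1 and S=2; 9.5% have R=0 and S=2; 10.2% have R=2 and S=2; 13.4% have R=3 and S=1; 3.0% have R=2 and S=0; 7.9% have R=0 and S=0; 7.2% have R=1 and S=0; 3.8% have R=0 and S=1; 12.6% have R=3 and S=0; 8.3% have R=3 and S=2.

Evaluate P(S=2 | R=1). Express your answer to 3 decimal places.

0.308

P(R=1) = 0.072 + 0.110 + 0.081 = 0.263.
P(S=2 | R=1) = 0.081/0.263 = 0.308.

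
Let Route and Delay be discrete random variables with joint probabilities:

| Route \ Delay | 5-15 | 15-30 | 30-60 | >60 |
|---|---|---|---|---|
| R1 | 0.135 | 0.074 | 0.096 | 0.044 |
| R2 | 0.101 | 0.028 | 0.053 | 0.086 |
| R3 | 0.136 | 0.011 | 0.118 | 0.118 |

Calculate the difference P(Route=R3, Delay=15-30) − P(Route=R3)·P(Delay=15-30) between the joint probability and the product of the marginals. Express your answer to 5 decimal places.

-0.03228

P(Route=R3) = 0.136 + 0.011 + 0.118 + 0.118 = 0.383.
P(Delay=15-30) = 0.074 + 0.028 + 0.011 = 0.113.
P(Route=R3, Delay=15-30) − P(Route=R3)P(Delay=15-30) = 0.011 − 0.383×0.113 = -0.03228.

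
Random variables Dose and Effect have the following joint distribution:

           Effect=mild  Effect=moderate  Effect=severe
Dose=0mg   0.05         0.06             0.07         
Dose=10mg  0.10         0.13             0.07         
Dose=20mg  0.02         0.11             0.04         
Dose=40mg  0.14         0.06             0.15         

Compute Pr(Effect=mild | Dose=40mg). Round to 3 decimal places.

0.400

P(Dose=40mg) = 0.14 + 0.06 + 0.15 = 0.35.
P(Effect=mild | Dose=40mg) = 0.14/0.35 = 0.400.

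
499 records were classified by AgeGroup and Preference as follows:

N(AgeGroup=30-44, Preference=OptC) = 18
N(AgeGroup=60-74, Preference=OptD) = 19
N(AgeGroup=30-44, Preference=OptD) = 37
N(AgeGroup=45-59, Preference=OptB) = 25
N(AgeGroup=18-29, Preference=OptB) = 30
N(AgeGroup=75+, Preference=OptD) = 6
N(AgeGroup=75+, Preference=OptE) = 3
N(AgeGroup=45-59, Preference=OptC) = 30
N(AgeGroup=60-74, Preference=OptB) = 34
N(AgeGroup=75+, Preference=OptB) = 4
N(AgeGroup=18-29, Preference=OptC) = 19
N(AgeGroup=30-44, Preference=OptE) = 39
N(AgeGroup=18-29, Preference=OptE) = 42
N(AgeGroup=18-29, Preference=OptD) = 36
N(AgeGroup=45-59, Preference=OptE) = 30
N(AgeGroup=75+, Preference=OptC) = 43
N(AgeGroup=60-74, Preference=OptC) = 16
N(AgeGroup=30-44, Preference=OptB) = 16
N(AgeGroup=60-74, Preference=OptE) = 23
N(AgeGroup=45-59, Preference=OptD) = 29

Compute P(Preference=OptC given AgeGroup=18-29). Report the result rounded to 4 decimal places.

0.1496

Total with AgeGroup=18-29: 30 + 19 + 36 + 42 = 127.
P(Preference=OptC | AgeGroup=18-29) = 19/127 = 0.1496.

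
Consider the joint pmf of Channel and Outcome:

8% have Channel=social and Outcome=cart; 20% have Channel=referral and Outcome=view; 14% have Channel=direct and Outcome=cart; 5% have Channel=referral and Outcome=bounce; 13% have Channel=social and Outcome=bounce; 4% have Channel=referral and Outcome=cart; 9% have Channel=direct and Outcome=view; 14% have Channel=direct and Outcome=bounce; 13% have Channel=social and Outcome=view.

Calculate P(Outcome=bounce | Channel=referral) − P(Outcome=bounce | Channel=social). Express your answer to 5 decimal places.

P(Channel=referral) = 0.05 + 0.20 + 0.04 = 0.29; P(Outcome=bounce | Channel=referral) = 0.05/0.29 = 0.172414.
P(Channel=social) = 0.13 + 0.13 + 0.08 = 0.34; P(Outcome=bounce | Channel=social) = 0.13/0.34 = 0.382353.
Difference = -0.20994.

-0.20994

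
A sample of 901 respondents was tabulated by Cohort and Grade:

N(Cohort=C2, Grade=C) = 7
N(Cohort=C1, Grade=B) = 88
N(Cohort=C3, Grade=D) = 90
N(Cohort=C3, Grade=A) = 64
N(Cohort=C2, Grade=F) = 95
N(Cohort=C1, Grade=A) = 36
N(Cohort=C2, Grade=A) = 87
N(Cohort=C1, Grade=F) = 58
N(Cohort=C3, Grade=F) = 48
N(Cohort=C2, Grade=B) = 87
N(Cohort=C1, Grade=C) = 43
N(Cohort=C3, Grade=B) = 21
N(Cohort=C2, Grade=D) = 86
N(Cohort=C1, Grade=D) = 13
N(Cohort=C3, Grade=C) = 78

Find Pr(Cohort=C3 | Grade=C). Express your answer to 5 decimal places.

0.60938

Total with Grade=C: 43 + 7 + 78 = 128.
P(Cohort=C3 | Grade=C) = 78/128 = 0.60938.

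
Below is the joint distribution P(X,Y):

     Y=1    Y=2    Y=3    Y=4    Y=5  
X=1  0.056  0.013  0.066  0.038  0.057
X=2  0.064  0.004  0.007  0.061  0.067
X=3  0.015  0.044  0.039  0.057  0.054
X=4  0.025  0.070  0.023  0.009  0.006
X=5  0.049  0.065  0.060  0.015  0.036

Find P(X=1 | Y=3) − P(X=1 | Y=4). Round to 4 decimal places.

P(Y=3) = 0.066 + 0.007 + 0.039 + 0.023 + 0.060 = 0.195; P(X=1 | Y=3) = 0.066/0.195 = 0.33846.
P(Y=4) = 0.038 + 0.061 + 0.057 + 0.009 + 0.015 = 0.180; P(X=1 | Y=4) = 0.038/0.180 = 0.21111.
Difference = 0.1274.

0.1274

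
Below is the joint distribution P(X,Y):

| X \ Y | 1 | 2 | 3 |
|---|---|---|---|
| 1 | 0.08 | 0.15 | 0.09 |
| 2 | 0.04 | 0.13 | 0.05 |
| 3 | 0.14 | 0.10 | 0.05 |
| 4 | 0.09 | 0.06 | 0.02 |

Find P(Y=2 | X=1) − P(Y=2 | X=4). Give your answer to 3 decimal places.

0.116

P(X=1) = 0.08 + 0.15 + 0.09 = 0.32; P(Y=2 | X=1) = 0.15/0.32 = 0.4688.
P(X=4) = 0.09 + 0.06 + 0.02 = 0.17; P(Y=2 | X=4) = 0.06/0.17 = 0.3529.
Difference = 0.116.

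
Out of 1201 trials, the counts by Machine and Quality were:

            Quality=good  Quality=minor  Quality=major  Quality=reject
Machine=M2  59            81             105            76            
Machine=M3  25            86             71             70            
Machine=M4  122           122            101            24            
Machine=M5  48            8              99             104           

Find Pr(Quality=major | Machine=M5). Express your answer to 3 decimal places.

Total with Machine=M5: 48 + 8 + 99 + 104 = 259.
P(Quality=major | Machine=M5) = 99/259 = 0.382.

0.382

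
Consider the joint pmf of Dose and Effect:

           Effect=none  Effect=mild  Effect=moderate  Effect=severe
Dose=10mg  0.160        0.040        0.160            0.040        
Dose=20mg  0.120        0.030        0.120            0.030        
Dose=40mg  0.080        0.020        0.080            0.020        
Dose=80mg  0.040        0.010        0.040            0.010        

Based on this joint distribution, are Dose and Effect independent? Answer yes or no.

Every cell satisfies P(Dose,Effect) = P(Dose)·P(Effect). For instance P(Dose=40mg) = 0.200, P(Effect=mild) = 0.100, and 0.200×0.100 = 0.020 matches the joint entry. So Dose and Effect are independent.

yes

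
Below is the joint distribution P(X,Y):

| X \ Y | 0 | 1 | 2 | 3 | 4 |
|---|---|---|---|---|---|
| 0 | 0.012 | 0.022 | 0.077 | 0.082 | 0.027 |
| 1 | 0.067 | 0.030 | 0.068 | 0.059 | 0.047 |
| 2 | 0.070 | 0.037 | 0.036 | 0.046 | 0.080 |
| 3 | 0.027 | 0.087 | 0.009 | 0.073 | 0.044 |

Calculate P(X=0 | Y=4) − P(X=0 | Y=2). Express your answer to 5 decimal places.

-0.26890

P(Y=4) = 0.027 + 0.047 + 0.080 + 0.044 = 0.198; P(X=0 | Y=4) = 0.027/0.198 = 0.136364.
P(Y=2) = 0.077 + 0.068 + 0.036 + 0.009 = 0.190; P(X=0 | Y=2) = 0.077/0.190 = 0.405263.
Difference = -0.26890.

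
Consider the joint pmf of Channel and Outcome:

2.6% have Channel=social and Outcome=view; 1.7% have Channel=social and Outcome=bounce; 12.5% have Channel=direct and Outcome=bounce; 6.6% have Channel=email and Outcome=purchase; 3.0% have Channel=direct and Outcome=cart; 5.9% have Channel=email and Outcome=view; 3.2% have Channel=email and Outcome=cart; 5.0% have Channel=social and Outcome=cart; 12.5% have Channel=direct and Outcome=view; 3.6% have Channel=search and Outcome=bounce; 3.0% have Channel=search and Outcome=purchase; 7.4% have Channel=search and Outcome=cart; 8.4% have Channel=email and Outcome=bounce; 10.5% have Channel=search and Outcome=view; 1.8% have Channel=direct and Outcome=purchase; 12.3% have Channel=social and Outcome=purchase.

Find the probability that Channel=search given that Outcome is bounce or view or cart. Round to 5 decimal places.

0.28178

P(Outcome=bounce) = 0.084 + 0.036 + 0.017 + 0.125 = 0.262.
P(Outcome=view) = 0.059 + 0.105 + 0.026 + 0.125 = 0.315.
P(Outcome=cart) = 0.032 + 0.074 + 0.050 + 0.030 = 0.186.
P(Outcome ∈ {bounce, view, cart}) = 0.262 + 0.315 + 0.186 = 0.763; P(Channel=search, Outcome ∈ {bounce, view, cart}) = 0.036 + 0.105 + 0.074 = 0.215.
P(Channel=search | Outcome ∈ {bounce, view, cart}) = 0.215/0.763 = 0.28178.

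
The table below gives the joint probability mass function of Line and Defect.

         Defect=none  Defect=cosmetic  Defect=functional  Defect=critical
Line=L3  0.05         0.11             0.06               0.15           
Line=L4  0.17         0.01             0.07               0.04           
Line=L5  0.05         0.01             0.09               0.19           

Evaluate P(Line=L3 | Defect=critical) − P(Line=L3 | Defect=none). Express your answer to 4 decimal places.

0.2096

P(Defect=critical) = 0.15 + 0.04 + 0.19 = 0.38; P(Line=L3 | Defect=critical) = 0.15/0.38 = 0.39474.
P(Defect=none) = 0.05 + 0.17 + 0.05 = 0.27; P(Line=L3 | Defect=none) = 0.05/0.27 = 0.18519.
Difference = 0.2096.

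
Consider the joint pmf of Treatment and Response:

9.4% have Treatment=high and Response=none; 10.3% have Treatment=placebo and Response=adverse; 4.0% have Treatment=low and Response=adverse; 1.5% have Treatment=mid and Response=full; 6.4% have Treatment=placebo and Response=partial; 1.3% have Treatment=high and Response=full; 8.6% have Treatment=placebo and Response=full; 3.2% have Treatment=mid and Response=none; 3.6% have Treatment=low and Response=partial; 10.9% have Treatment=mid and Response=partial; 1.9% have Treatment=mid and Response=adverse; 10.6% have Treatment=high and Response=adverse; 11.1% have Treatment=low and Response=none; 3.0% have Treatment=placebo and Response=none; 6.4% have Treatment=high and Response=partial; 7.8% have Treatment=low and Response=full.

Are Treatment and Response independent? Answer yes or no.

no

P(Treatment=mid) = 0.175 and P(Response=partial) = 0.273, so their product is 0.04778, but P(Treatment=mid, Response=partial) = 0.109. Since these differ, Treatment and Response are not independent.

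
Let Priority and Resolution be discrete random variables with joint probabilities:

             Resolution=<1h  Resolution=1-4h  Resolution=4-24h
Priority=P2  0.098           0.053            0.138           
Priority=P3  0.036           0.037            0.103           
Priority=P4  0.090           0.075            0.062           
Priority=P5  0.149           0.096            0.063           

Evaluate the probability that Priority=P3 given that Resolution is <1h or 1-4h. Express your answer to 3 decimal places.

0.115

P(Resolution=<1h) = 0.098 + 0.036 + 0.090 + 0.149 = 0.373.
P(Resolution=1-4h) = 0.053 + 0.037 + 0.075 + 0.096 = 0.261.
P(Resolution ∈ {<1h, 1-4h}) = 0.373 + 0.261 = 0.634; P(Priority=P3, Resolution ∈ {<1h, 1-4h}) = 0.036 + 0.037 = 0.073.
P(Priority=P3 | Resolution ∈ {<1h, 1-4h}) = 0.073/0.634 = 0.115.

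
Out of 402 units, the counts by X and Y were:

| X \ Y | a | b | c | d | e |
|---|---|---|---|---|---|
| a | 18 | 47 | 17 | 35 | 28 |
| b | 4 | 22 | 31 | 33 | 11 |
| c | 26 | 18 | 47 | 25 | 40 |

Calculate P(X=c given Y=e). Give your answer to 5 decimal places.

Total with Y=e: 28 + 11 + 40 = 79.
P(X=c | Y=e) = 40/79 = 0.50633.

0.50633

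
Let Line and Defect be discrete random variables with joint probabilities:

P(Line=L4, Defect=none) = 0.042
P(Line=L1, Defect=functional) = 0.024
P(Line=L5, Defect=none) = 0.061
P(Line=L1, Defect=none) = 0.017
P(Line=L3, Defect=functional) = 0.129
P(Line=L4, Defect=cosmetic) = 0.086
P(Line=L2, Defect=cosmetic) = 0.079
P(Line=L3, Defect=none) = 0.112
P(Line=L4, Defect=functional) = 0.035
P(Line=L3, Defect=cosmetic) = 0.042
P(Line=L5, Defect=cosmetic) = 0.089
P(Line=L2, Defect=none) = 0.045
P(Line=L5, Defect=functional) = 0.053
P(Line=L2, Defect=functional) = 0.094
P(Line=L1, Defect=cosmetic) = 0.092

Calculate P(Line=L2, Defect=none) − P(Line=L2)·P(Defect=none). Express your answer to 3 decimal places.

P(Line=L2) = 0.045 + 0.079 + 0.094 = 0.218.
P(Defect=none) = 0.017 + 0.045 + 0.112 + 0.042 + 0.061 = 0.277.
P(Line=L2, Defect=none) − P(Line=L2)P(Defect=none) = 0.045 − 0.218×0.277 = -0.015.

-0.015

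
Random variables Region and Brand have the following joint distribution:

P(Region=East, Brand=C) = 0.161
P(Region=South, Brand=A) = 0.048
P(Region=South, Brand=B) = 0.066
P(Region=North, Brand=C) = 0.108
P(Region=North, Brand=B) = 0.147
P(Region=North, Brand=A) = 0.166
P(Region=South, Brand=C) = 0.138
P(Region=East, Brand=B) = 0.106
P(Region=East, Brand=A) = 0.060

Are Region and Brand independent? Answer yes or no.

P(Region=North) = 0.421 and P(Brand=C) = 0.407, so their product is 0.17135, but P(Region=North, Brand=C) = 0.108. Since these differ, Region and Brand are not independent.

no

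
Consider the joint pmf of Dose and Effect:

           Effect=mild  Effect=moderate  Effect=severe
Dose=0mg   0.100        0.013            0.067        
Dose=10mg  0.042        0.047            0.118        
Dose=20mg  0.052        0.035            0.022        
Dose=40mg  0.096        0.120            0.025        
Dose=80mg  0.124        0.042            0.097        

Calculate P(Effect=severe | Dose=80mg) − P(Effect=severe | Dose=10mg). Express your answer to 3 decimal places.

P(Dose=80mg) = 0.124 + 0.042 + 0.097 = 0.263; P(Effect=severe | Dose=80mg) = 0.097/0.263 = 0.3688.
P(Dose=10mg) = 0.042 + 0.047 + 0.118 = 0.207; P(Effect=severe | Dose=10mg) = 0.118/0.207 = 0.5700.
Difference = -0.201.

-0.201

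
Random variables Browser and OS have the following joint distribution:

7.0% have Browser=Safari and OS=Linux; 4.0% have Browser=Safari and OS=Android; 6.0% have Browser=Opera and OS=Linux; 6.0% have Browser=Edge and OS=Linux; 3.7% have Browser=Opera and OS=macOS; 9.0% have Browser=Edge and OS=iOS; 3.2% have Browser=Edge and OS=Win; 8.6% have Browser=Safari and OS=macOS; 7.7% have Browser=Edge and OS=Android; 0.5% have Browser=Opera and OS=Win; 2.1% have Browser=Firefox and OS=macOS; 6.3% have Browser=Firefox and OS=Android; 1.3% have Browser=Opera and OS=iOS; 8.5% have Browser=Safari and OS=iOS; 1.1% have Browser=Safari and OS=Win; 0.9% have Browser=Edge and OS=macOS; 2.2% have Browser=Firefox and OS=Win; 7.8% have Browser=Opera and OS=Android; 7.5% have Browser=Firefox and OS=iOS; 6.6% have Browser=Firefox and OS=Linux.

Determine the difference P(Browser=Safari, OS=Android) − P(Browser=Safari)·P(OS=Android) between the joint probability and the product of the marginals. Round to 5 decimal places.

-0.03534

P(Browser=Safari) = 0.011 + 0.086 + 0.070 + 0.085 + 0.040 = 0.292.
P(OS=Android) = 0.063 + 0.040 + 0.077 + 0.078 = 0.258.
P(Browser=Safari, OS=Android) − P(Browser=Safari)P(OS=Android) = 0.040 − 0.292×0.258 = -0.03534.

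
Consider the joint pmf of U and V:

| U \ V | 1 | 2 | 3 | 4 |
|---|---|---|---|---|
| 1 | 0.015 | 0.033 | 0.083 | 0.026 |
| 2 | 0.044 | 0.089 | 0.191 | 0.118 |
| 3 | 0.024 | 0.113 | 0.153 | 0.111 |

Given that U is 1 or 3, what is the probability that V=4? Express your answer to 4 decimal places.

P(U=1) = 0.015 + 0.033 + 0.083 + 0.026 = 0.157.
P(U=3) = 0.024 + 0.113 + 0.153 + 0.111 = 0.401.
P(U ∈ {1, 3}) = 0.157 + 0.401 = 0.558; P(V=4, U ∈ {1, 3}) = 0.026 + 0.111 = 0.137.
P(V=4 | U ∈ {1, 3}) = 0.137/0.558 = 0.2455.

0.2455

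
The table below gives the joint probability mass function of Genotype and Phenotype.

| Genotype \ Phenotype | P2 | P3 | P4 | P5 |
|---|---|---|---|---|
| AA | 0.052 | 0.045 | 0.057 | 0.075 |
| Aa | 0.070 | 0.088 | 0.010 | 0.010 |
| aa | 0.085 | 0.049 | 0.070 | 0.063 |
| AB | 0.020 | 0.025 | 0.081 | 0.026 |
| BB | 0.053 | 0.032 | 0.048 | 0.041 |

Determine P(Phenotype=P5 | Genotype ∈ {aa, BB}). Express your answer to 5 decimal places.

P(Genotype=aa) = 0.085 + 0.049 + 0.070 + 0.063 = 0.267.
P(Genotype=BB) = 0.053 + 0.032 + 0.048 + 0.041 = 0.174.
P(Genotype ∈ {aa, BB}) = 0.267 + 0.174 = 0.441; P(Phenotype=P5, Genotype ∈ {aa, BB}) = 0.063 + 0.041 = 0.104.
P(Phenotype=P5 | Genotype ∈ {aa, BB}) = 0.104/0.441 = 0.23583.

0.23583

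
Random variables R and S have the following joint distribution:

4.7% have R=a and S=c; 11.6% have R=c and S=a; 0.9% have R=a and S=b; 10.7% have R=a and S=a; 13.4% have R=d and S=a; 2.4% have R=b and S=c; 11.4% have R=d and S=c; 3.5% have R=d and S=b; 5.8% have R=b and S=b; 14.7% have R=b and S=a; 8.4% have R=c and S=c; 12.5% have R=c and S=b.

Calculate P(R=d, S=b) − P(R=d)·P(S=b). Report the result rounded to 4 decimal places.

P(R=d) = 0.134 + 0.035 + 0.114 = 0.283.
P(S=b) = 0.009 + 0.058 + 0.125 + 0.035 = 0.227.
P(R=d, S=b) − P(R=d)P(S=b) = 0.035 − 0.283×0.227 = -0.0292.

-0.0292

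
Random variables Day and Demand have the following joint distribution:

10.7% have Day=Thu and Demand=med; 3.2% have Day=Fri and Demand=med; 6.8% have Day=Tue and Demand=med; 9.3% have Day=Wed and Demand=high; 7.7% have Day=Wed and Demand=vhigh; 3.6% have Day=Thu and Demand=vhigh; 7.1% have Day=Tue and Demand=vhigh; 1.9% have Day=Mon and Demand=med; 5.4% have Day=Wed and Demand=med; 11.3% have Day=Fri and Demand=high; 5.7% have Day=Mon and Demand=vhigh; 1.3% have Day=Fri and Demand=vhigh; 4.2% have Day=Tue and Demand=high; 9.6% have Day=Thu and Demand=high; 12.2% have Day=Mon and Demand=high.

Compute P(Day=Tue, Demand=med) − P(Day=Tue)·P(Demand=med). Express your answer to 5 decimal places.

P(Day=Tue) = 0.068 + 0.042 + 0.071 = 0.181.
P(Demand=med) = 0.019 + 0.068 + 0.054 + 0.107 + 0.032 = 0.280.
P(Day=Tue, Demand=med) − P(Day=Tue)P(Demand=med) = 0.068 − 0.181×0.280 = 0.01732.

0.01732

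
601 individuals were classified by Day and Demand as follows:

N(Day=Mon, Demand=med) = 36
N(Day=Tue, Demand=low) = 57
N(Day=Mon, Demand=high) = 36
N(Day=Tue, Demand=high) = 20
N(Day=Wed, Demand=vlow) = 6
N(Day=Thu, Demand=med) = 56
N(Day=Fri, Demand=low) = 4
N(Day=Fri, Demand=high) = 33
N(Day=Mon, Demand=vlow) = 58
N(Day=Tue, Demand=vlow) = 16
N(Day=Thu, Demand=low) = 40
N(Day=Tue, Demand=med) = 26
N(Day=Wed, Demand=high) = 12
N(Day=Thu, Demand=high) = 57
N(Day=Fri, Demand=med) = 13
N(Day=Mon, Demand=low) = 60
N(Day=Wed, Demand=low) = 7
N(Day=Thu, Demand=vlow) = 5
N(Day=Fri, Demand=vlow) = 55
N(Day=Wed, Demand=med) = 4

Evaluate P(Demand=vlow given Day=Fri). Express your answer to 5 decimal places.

0.52381

Total with Day=Fri: 55 + 4 + 13 + 33 = 105.
P(Demand=vlow | Day=Fri) = 55/105 = 0.52381.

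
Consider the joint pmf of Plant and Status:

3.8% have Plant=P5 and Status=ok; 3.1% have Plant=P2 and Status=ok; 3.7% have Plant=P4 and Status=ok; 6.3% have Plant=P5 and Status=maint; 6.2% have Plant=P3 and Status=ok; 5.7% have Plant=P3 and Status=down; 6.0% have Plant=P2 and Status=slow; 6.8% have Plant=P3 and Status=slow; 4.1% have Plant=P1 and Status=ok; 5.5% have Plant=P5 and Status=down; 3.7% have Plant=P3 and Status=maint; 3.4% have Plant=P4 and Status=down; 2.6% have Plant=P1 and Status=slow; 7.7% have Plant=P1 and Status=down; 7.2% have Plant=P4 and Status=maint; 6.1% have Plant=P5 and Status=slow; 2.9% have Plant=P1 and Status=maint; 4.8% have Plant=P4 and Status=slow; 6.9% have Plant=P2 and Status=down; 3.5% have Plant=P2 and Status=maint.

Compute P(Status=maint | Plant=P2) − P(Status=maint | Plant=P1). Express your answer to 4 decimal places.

0.0119

P(Plant=P2) = 0.031 + 0.060 + 0.069 + 0.035 = 0.195; P(Status=maint | Plant=P2) = 0.035/0.195 = 0.17949.
P(Plant=P1) = 0.041 + 0.026 + 0.077 + 0.029 = 0.173; P(Status=maint | Plant=P1) = 0.029/0.173 = 0.16763.
Difference = 0.0119.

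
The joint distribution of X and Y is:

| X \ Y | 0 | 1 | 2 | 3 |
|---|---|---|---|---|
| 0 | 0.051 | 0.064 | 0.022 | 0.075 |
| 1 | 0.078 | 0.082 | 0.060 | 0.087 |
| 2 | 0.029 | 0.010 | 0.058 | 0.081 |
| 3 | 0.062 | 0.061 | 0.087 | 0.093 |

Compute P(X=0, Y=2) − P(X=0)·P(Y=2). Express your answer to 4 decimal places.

-0.0261

P(X=0) = 0.051 + 0.064 + 0.022 + 0.075 = 0.212.
P(Y=2) = 0.022 + 0.060 + 0.058 + 0.087 = 0.227.
P(X=0, Y=2) − P(X=0)P(Y=2) = 0.022 − 0.212×0.227 = -0.0261.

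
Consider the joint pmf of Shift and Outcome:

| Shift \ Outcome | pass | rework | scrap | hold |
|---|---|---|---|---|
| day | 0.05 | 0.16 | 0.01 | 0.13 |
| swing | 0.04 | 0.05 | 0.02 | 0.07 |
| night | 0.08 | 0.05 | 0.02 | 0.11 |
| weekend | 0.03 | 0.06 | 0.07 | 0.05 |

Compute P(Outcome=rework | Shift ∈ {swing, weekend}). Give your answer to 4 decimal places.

0.2821

P(Shift=swing) = 0.04 + 0.05 + 0.02 + 0.07 = 0.18.
P(Shift=weekend) = 0.03 + 0.06 + 0.07 + 0.05 = 0.21.
P(Shift ∈ {swing, weekend}) = 0.18 + 0.21 = 0.39; P(Outcome=rework, Shift ∈ {swing, weekend}) = 0.05 + 0.06 = 0.11.
P(Outcome=rework | Shift ∈ {swing, weekend}) = 0.11/0.39 = 0.2821.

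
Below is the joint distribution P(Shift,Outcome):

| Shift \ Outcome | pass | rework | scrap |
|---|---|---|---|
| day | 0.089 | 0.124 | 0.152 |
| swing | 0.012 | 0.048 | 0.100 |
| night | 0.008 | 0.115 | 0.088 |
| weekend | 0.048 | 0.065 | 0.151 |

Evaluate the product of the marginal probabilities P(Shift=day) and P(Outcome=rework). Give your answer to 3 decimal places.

P(Shift=day) = 0.089 + 0.124 + 0.152 = 0.365.
P(Outcome=rework) = 0.124 + 0.048 + 0.115 + 0.065 = 0.352.
Product: 0.365 × 0.352 = 0.128.

0.128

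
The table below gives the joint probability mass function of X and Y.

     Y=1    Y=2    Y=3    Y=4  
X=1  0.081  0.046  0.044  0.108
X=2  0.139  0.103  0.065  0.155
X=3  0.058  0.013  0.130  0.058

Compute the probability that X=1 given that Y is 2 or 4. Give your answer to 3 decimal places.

P(Y=2) = 0.046 + 0.103 + 0.013 = 0.162.
P(Y=4) = 0.108 + 0.155 + 0.058 = 0.321.
P(Y ∈ {2, 4}) = 0.162 + 0.321 = 0.483; P(X=1, Y ∈ {2, 4}) = 0.046 + 0.108 = 0.154.
P(X=1 | Y ∈ {2, 4}) = 0.154/0.483 = 0.319.

0.319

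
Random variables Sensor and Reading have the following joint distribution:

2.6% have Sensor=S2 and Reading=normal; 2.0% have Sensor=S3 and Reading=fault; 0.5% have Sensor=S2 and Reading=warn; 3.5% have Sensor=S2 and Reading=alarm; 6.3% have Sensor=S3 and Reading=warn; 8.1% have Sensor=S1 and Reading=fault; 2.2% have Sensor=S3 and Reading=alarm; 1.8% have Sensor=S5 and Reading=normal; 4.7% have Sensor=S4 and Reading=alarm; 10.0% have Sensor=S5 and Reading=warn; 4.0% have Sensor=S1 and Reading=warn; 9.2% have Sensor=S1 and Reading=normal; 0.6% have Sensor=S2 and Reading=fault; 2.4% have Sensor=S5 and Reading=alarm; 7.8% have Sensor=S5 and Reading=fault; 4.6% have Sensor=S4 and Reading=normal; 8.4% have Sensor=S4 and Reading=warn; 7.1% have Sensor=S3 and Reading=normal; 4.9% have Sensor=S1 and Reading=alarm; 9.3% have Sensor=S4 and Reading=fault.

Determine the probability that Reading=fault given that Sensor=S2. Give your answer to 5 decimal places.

0.08333

P(Sensor=S2) = 0.026 + 0.005 + 0.035 + 0.006 = 0.072.
P(Reading=fault | Sensor=S2) = 0.006/0.072 = 0.08333.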